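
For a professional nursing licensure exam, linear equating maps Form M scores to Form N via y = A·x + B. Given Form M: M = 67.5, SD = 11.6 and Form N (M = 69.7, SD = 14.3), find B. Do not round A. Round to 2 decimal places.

-13.51

A = SD_Y / SD_X = 14.3 / 11.6 = 1.232759
B = M_Y − A·M_X = 69.7 − 1.232759 × 67.5 = -13.51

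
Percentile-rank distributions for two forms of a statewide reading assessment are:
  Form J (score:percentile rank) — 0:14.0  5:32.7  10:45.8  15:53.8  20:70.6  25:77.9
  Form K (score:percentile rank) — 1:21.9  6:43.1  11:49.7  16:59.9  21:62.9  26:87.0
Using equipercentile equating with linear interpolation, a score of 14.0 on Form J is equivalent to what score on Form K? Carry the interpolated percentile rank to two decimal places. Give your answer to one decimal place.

PR of 14.0 on Form J: 45.8 + (14.0 − 10)/(15 − 10) × (53.8 − 45.8) = 52.20
On Form K, PR 52.20 falls between score 11 (PR 49.7) and 16 (PR 59.9).
Interpolate: 11 + (52.20 − 49.7)/(59.9 − 49.7) × (16 − 11) = 12.2

12.2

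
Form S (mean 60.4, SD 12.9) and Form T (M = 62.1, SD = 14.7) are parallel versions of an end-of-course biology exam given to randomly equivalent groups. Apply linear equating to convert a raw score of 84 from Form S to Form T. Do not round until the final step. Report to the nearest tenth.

89.0

Linear equating: y = (SD_Y/SD_X)(x − M_X) + M_Y
y = (14.7/12.9)(84 − 60.4) + 62.1
y = 1.139535 × 23.6 + 62.1 = 26.8930 + 62.1 = 89.0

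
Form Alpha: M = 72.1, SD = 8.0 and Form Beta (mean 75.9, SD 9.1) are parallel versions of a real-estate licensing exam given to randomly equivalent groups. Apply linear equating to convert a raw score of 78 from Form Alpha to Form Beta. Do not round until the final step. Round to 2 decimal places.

Linear equating: y = (SD_Y/SD_X)(x − M_X) + M_Y
y = (9.1/8.0)(78 − 72.1) + 75.9
y = 1.137500 × 5.9 + 75.9 = 6.7113 + 75.9 = 82.61

82.61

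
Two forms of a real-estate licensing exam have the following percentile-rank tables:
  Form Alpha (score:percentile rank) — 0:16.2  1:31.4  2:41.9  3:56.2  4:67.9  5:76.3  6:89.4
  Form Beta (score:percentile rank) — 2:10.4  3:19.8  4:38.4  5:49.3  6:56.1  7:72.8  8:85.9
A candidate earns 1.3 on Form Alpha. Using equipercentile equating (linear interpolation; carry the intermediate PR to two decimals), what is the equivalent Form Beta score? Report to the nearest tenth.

3.8

PR of 1.3 on Form Alpha: 31.4 + (1.3 − 1)/(2 − 1) × (41.9 − 31.4) = 34.55
On Form Beta, PR 34.55 falls between score 3 (PR 19.8) and 4 (PR 38.4).
Interpolate: 3 + (34.55 − 19.8)/(38.4 − 19.8) × (4 − 3) = 3.8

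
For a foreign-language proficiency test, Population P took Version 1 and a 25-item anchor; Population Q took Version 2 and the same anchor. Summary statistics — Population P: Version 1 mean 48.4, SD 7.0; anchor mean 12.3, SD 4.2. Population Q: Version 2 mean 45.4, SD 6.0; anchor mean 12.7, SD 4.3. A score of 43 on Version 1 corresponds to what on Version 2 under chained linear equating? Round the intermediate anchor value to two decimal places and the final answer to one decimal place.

Version 1 → anchor (Population P): v = (4.2/7.0)(43 − 48.4) + 12.3 = 9.06
anchor → Version 2 (Population Q): y = (6.0/4.3)(9.06 − 12.7) + 45.4 = 40.3

40.3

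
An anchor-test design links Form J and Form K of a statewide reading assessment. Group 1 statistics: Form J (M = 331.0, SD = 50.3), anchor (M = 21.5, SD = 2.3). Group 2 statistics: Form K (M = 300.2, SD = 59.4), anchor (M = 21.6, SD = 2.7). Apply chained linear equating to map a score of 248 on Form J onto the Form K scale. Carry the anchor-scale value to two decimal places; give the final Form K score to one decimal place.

Form J → anchor (Group 1): v = (2.3/50.3)(248 − 331.0) + 21.5 = 17.70
anchor → Form K (Group 2): y = (59.4/2.7)(17.70 − 21.6) + 300.2 = 214.4

214.4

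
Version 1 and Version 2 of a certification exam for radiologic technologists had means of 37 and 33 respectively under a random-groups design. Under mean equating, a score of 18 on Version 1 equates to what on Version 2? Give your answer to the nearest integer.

14

Mean equating: y = x + (M_Y − M_X) = 18 + (33 − 37) = 14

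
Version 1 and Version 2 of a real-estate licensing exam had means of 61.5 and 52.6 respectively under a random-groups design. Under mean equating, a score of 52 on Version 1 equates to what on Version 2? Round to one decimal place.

Mean equating: y = x + (M_Y − M_X) = 52 + (52.6 − 61.5) = 43.1

43.1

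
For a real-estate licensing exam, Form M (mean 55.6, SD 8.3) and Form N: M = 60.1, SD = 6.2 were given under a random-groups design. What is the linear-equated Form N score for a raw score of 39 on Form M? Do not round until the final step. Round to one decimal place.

47.7

Linear equating: y = (SD_Y/SD_X)(x − M_X) + M_Y
y = (6.2/8.3)(39 − 55.6) + 60.1
y = 0.746988 × -16.6 + 60.1 = -12.4000 + 60.1 = 47.7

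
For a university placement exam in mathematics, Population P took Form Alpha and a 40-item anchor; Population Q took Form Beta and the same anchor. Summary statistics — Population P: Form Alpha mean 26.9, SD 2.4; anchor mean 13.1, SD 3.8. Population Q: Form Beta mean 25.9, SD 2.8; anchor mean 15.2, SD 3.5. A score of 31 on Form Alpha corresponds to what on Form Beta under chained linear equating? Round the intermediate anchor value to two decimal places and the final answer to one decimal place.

29.4

Form Alpha → anchor (Population P): v = (3.8/2.4)(31 − 26.9) + 13.1 = 19.59
anchor → Form Beta (Population Q): y = (2.8/3.5)(19.59 − 15.2) + 25.9 = 29.4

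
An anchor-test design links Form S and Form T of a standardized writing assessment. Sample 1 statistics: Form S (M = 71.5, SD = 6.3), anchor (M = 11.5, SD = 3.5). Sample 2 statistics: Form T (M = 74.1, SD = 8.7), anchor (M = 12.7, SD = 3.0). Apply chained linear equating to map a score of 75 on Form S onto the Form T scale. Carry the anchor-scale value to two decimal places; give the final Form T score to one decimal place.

76.2

Form S → anchor (Sample 1): v = (3.5/6.3)(75 − 71.5) + 11.5 = 13.44
anchor → Form T (Sample 2): y = (8.7/3.0)(13.44 − 12.7) + 74.1 = 76.2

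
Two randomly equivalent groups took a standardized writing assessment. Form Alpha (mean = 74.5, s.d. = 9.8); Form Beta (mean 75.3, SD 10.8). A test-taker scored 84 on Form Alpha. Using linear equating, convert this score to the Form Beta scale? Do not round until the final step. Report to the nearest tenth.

Linear equating: y = (SD_Y/SD_X)(x − M_X) + M_Y
y = (10.8/9.8)(84 − 74.5) + 75.3
y = 1.102041 × 9.5 + 75.3 = 10.4694 + 75.3 = 85.8

85.8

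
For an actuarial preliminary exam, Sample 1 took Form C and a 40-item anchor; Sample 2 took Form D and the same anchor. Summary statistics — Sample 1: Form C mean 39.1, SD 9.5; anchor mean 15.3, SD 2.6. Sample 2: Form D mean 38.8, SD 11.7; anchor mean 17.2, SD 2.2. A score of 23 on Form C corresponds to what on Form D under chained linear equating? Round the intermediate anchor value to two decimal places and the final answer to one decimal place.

5.2

Form C → anchor (Sample 1): v = (2.6/9.5)(23 − 39.1) + 15.3 = 10.89
anchor → Form D (Sample 2): y = (11.7/2.2)(10.89 − 17.2) + 38.8 = 5.2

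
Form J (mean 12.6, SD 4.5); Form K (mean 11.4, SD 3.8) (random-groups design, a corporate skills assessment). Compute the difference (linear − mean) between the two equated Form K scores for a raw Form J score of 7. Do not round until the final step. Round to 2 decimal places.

0.87

Mean-equated: 7 + (11.4 − 12.6) = 5.80
Linear-equated: (3.8/4.5)(7 − 12.6) + 11.4 = 6.671
Difference = 6.671 − 5.80 = 0.87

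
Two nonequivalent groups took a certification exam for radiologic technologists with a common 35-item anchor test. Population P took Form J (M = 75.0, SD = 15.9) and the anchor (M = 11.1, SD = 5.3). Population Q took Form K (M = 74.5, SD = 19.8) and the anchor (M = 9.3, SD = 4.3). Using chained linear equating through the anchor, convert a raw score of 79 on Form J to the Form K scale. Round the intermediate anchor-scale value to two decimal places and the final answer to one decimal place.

88.9

Form J → anchor (Population P): v = (5.3/15.9)(79 − 75.0) + 11.1 = 12.43
anchor → Form K (Population Q): y = (19.8/4.3)(12.43 − 9.3) + 74.5 = 88.9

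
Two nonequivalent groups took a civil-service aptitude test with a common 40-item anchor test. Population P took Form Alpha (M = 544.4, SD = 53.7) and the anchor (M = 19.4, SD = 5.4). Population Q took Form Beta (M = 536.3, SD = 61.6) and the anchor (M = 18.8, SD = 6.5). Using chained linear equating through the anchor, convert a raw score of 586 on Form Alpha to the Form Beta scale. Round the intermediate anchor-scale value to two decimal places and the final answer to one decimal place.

Form Alpha → anchor (Population P): v = (5.4/53.7)(586 − 544.4) + 19.4 = 23.58
anchor → Form Beta (Population Q): y = (61.6/6.5)(23.58 − 18.8) + 536.3 = 581.6

581.6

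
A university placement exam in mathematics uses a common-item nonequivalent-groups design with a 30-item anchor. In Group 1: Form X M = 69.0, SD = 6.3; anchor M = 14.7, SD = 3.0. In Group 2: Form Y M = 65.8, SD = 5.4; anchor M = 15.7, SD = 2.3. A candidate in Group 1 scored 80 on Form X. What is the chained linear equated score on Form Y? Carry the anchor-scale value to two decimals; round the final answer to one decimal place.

75.8

Form X → anchor (Group 1): v = (3.0/6.3)(80 − 69.0) + 14.7 = 19.94
anchor → Form Y (Group 2): y = (5.4/2.3)(19.94 − 15.7) + 65.8 = 75.8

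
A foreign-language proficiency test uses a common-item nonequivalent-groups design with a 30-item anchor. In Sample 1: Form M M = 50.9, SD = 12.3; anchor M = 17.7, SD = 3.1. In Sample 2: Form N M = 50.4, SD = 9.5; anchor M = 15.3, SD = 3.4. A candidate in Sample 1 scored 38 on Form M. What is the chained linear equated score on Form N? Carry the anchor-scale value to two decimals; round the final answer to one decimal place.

48.0

Form M → anchor (Sample 1): v = (3.1/12.3)(38 − 50.9) + 17.7 = 14.45
anchor → Form N (Sample 2): y = (9.5/3.4)(14.45 − 15.3) + 50.4 = 48.0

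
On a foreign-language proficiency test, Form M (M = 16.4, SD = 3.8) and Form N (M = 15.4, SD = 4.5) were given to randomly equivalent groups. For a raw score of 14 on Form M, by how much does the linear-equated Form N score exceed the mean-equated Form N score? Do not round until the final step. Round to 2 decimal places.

-0.44

Mean-equated: 14 + (15.4 − 16.4) = 13.00
Linear-equated: (4.5/3.8)(14 − 16.4) + 15.4 = 12.558
Difference = 12.558 − 13.00 = -0.44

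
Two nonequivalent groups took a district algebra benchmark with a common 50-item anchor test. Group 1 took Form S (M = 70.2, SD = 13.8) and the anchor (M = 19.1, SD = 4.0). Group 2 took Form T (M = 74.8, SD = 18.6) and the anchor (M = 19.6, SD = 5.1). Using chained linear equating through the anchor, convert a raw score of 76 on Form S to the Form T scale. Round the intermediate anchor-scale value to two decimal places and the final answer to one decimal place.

79.1

Form S → anchor (Group 1): v = (4.0/13.8)(76 − 70.2) + 19.1 = 20.78
anchor → Form T (Group 2): y = (18.6/5.1)(20.78 − 19.6) + 74.8 = 79.1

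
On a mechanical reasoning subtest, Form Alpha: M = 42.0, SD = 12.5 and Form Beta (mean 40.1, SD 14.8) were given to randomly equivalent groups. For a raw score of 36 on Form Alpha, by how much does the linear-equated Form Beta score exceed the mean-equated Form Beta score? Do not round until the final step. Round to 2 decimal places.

-1.10

Mean-equated: 36 + (40.1 − 42.0) = 34.10
Linear-equated: (14.8/12.5)(36 − 42.0) + 40.1 = 32.996
Difference = 32.996 − 34.10 = -1.10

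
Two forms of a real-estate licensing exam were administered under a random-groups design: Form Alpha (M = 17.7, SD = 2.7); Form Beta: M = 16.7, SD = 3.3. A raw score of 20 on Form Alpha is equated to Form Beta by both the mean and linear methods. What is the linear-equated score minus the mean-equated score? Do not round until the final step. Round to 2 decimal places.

0.51

Mean-equated: 20 + (16.7 − 17.7) = 19.00
Linear-equated: (3.3/2.7)(20 − 17.7) + 16.7 = 19.511
Difference = 19.511 − 19.00 = 0.51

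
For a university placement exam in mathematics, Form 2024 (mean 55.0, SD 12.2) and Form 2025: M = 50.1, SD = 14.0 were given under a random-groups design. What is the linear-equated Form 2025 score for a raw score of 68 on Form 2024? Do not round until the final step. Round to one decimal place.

Linear equating: y = (SD_Y/SD_X)(x − M_X) + M_Y
y = (14.0/12.2)(68 − 55.0) + 50.1
y = 1.147541 × 13.0 + 50.1 = 14.9180 + 50.1 = 65.0

65.0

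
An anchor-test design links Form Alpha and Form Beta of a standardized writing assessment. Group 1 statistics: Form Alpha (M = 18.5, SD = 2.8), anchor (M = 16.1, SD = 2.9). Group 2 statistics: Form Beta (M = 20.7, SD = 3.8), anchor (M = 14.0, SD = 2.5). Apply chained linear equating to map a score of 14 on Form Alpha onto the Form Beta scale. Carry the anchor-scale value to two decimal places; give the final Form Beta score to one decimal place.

Form Alpha → anchor (Group 1): v = (2.9/2.8)(14 − 18.5) + 16.1 = 11.44
anchor → Form Beta (Group 2): y = (3.8/2.5)(11.44 − 14.0) + 20.7 = 16.8

16.8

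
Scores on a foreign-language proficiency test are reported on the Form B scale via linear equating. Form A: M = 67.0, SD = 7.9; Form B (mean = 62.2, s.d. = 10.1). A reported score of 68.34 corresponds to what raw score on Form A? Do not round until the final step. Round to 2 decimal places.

Invert y = (SD_Y/SD_X)(x − M_X) + M_Y:
x = (SD_X/SD_Y)(y − M_Y) + M_X = (7.9/10.1)(68.34 − 62.2) + 67.0
x = 0.782178 × 6.140 + 67.0 = 71.80

71.80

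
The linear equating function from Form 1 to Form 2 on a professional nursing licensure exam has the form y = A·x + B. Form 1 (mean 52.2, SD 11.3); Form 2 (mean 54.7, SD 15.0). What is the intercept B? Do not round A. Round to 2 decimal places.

A = SD_Y / SD_X = 15.0 / 11.3 = 1.327434
B = M_Y − A·M_X = 54.7 − 1.327434 × 52.2 = -14.59

-14.59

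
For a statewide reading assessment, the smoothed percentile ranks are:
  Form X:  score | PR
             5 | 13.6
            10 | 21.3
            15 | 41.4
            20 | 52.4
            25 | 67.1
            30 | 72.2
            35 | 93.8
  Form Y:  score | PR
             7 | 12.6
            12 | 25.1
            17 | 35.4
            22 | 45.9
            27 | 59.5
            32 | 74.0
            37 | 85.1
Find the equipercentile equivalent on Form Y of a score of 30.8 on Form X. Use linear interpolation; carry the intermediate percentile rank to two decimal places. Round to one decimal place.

PR of 30.8 on Form X: 72.2 + (30.8 − 30)/(35 − 30) × (93.8 − 72.2) = 75.66
On Form Y, PR 75.66 falls between score 32 (PR 74.0) and 37 (PR 85.1).
Interpolate: 32 + (75.66 − 74.0)/(85.1 − 74.0) × (37 − 32) = 32.7

32.7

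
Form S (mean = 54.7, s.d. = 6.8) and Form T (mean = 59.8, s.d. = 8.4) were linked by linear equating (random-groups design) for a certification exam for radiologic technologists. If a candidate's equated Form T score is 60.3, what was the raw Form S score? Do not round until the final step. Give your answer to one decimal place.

Invert y = (SD_Y/SD_X)(x − M_X) + M_Y:
x = (SD_X/SD_Y)(y − M_Y) + M_X = (6.8/8.4)(60.3 − 59.8) + 54.7
x = 0.809524 × 0.500 + 54.7 = 55.1

55.1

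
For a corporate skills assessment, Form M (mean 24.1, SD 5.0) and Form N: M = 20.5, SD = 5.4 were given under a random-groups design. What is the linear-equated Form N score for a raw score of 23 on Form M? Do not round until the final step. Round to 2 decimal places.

Linear equating: y = (SD_Y/SD_X)(x − M_X) + M_Y
y = (5.4/5.0)(23 − 24.1) + 20.5
y = 1.080000 × -1.1 + 20.5 = -1.1880 + 20.5 = 19.31

19.31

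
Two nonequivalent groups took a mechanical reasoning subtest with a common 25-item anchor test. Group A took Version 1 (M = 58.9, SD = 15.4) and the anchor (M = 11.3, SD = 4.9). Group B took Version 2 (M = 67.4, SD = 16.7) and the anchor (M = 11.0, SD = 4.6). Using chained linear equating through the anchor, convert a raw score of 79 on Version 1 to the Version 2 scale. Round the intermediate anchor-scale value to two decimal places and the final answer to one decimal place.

91.7

Version 1 → anchor (Group A): v = (4.9/15.4)(79 − 58.9) + 11.3 = 17.70
anchor → Version 2 (Group B): y = (16.7/4.6)(17.70 − 11.0) + 67.4 = 91.7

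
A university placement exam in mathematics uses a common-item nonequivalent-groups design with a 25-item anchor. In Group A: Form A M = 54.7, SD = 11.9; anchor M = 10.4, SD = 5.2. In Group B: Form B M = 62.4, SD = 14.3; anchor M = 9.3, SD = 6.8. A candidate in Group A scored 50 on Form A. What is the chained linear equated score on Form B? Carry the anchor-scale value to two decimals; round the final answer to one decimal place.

60.4

Form A → anchor (Group A): v = (5.2/11.9)(50 − 54.7) + 10.4 = 8.35
anchor → Form B (Group B): y = (14.3/6.8)(8.35 − 9.3) + 62.4 = 60.4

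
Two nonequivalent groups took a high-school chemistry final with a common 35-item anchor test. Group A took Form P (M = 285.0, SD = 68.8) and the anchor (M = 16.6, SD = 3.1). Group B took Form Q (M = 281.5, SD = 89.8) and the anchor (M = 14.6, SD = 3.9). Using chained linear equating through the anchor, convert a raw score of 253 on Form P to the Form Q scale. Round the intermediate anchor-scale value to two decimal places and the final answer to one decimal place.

294.4

Form P → anchor (Group A): v = (3.1/68.8)(253 − 285.0) + 16.6 = 15.16
anchor → Form Q (Group B): y = (89.8/3.9)(15.16 − 14.6) + 281.5 = 294.4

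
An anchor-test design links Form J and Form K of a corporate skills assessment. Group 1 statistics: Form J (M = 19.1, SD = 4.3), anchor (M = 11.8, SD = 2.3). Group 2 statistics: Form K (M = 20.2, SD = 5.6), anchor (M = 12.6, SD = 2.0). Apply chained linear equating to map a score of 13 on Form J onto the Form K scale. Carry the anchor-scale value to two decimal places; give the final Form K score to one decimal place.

Form J → anchor (Group 1): v = (2.3/4.3)(13 − 19.1) + 11.8 = 8.54
anchor → Form K (Group 2): y = (5.6/2.0)(8.54 − 12.6) + 20.2 = 8.8

8.8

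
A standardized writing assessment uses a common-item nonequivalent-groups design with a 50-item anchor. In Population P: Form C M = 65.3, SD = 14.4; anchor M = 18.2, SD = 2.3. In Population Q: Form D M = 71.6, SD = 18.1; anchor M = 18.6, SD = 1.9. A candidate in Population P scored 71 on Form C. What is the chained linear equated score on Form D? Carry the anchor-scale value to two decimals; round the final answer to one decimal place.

76.5

Form C → anchor (Population P): v = (2.3/14.4)(71 − 65.3) + 18.2 = 19.11
anchor → Form D (Population Q): y = (18.1/1.9)(19.11 − 18.6) + 71.6 = 76.5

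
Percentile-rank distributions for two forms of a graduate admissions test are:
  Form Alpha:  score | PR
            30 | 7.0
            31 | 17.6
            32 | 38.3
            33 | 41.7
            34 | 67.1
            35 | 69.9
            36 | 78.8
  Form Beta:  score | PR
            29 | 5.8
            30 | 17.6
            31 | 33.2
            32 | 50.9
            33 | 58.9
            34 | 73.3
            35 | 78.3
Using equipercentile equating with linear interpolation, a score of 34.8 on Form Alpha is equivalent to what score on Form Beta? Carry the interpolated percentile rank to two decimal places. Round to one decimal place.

33.7

PR of 34.8 on Form Alpha: 67.1 + (34.8 − 34)/(35 − 34) × (69.9 − 67.1) = 69.34
On Form Beta, PR 69.34 falls between score 33 (PR 58.9) and 34 (PR 73.3).
Interpolate: 33 + (69.34 − 58.9)/(73.3 − 58.9) × (34 − 33) = 33.7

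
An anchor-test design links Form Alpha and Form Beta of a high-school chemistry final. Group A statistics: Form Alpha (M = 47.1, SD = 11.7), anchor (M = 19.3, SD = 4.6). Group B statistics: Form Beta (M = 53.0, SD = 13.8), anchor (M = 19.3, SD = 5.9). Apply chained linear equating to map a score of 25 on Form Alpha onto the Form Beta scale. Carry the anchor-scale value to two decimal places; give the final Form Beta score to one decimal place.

Form Alpha → anchor (Group A): v = (4.6/11.7)(25 − 47.1) + 19.3 = 10.61
anchor → Form Beta (Group B): y = (13.8/5.9)(10.61 − 19.3) + 53.0 = 32.7

32.7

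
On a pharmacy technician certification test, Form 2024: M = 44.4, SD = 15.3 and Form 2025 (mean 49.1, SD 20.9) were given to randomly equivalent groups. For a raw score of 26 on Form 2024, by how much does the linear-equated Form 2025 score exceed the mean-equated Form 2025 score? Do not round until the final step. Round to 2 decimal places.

Mean-equated: 26 + (49.1 − 44.4) = 30.70
Linear-equated: (20.9/15.3)(26 − 44.4) + 49.1 = 23.965
Difference = 23.965 − 30.70 = -6.73

-6.73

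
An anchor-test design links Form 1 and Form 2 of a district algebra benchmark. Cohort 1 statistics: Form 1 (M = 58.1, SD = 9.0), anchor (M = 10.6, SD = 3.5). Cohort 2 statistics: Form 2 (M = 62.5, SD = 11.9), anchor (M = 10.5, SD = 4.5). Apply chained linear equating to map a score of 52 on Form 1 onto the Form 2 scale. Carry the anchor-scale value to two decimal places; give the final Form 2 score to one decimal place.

Form 1 → anchor (Cohort 1): v = (3.5/9.0)(52 − 58.1) + 10.6 = 8.23
anchor → Form 2 (Cohort 2): y = (11.9/4.5)(8.23 − 10.5) + 62.5 = 56.5

56.5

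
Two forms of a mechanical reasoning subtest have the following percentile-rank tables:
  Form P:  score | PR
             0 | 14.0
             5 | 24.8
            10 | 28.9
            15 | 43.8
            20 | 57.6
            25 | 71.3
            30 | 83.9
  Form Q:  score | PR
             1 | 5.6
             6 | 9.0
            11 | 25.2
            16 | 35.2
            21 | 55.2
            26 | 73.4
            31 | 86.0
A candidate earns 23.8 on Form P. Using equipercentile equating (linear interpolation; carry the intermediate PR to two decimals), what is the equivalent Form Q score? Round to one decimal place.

PR of 23.8 on Form P: 57.6 + (23.8 − 20)/(25 − 20) × (71.3 − 57.6) = 68.01
On Form Q, PR 68.01 falls between score 21 (PR 55.2) and 26 (PR 73.4).
Interpolate: 21 + (68.01 − 55.2)/(73.4 − 55.2) × (26 − 21) = 24.5

24.5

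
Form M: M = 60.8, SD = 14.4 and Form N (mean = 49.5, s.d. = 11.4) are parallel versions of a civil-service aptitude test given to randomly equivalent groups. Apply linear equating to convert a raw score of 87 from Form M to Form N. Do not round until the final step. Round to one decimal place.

70.2

Linear equating: y = (SD_Y/SD_X)(x − M_X) + M_Y
y = (11.4/14.4)(87 − 60.8) + 49.5
y = 0.791667 × 26.2 + 49.5 = 20.7417 + 49.5 = 70.2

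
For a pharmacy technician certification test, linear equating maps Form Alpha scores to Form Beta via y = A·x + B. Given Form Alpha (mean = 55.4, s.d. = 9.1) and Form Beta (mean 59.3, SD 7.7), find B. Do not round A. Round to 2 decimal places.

12.42

A = SD_Y / SD_X = 7.7 / 9.1 = 0.846154
B = M_Y − A·M_X = 59.3 − 0.846154 × 55.4 = 12.42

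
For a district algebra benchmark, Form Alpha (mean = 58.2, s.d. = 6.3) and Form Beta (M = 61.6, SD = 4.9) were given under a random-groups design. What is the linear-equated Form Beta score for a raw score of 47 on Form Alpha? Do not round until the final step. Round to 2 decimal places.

Linear equating: y = (SD_Y/SD_X)(x − M_X) + M_Y
y = (4.9/6.3)(47 − 58.2) + 61.6
y = 0.777778 × -11.2 + 61.6 = -8.7111 + 61.6 = 52.89

52.89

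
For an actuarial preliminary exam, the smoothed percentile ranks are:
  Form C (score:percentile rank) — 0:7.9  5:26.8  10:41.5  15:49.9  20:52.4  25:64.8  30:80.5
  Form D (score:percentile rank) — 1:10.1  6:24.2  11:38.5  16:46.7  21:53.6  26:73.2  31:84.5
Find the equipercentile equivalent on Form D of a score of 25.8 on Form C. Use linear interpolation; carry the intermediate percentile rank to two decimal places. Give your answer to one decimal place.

PR of 25.8 on Form C: 64.8 + (25.8 − 25)/(30 − 25) × (80.5 − 64.8) = 67.31
On Form D, PR 67.31 falls between score 21 (PR 53.6) and 26 (PR 73.2).
Interpolate: 21 + (67.31 − 53.6)/(73.2 − 53.6) × (26 − 21) = 24.5

24.5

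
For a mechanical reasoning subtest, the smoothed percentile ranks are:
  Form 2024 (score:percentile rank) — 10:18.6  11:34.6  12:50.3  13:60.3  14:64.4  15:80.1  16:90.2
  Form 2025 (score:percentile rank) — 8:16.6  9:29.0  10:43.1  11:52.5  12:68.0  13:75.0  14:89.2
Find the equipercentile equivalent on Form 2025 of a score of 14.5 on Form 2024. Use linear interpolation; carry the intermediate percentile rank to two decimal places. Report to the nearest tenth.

PR of 14.5 on Form 2024: 64.4 + (14.5 − 14)/(15 − 14) × (80.1 − 64.4) = 72.25
On Form 2025, PR 72.25 falls between score 12 (PR 68.0) and 13 (PR 75.0).
Interpolate: 12 + (72.25 − 68.0)/(75.0 − 68.0) × (13 − 12) = 12.6

12.6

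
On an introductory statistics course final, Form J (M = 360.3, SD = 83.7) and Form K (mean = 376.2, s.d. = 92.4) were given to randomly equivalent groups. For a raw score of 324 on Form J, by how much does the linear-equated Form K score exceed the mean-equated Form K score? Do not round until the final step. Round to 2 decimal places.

Mean-equated: 324 + (376.2 − 360.3) = 339.90
Linear-equated: (92.4/83.7)(324 − 360.3) + 376.2 = 336.127
Difference = 336.127 − 339.90 = -3.77

-3.77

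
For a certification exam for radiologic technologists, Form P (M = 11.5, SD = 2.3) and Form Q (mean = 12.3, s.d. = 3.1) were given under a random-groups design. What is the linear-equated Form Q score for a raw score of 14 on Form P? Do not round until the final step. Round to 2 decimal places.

Linear equating: y = (SD_Y/SD_X)(x − M_X) + M_Y
y = (3.1/2.3)(14 − 11.5) + 12.3
y = 1.347826 × 2.5 + 12.3 = 3.3696 + 12.3 = 15.67

15.67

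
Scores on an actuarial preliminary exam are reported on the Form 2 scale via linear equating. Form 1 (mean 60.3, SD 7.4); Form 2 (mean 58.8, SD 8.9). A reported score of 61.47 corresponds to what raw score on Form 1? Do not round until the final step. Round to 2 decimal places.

Invert y = (SD_Y/SD_X)(x − M_X) + M_Y:
x = (SD_X/SD_Y)(y − M_Y) + M_X = (7.4/8.9)(61.47 − 58.8) + 60.3
x = 0.831461 × 2.670 + 60.3 = 62.52

62.52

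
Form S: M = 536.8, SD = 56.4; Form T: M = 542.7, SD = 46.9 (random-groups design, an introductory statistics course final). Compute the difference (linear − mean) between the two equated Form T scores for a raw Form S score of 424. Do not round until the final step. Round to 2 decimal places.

19.00

Mean-equated: 424 + (542.7 − 536.8) = 429.90
Linear-equated: (46.9/56.4)(424 − 536.8) + 542.7 = 448.900
Difference = 448.900 − 429.90 = 19.00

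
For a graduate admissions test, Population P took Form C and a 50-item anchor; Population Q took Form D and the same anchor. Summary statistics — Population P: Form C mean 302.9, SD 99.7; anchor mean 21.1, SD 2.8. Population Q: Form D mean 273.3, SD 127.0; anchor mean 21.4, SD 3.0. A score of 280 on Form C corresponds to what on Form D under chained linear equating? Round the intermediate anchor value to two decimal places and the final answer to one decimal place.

Form C → anchor (Population P): v = (2.8/99.7)(280 − 302.9) + 21.1 = 20.46
anchor → Form D (Population Q): y = (127.0/3.0)(20.46 − 21.4) + 273.3 = 233.5

233.5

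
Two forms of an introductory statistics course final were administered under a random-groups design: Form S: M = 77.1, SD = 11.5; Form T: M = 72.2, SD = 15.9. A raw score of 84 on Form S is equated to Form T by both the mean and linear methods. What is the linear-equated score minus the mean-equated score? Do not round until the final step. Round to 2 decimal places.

Mean-equated: 84 + (72.2 − 77.1) = 79.10
Linear-equated: (15.9/11.5)(84 − 77.1) + 72.2 = 81.740
Difference = 81.740 − 79.10 = 2.64

2.64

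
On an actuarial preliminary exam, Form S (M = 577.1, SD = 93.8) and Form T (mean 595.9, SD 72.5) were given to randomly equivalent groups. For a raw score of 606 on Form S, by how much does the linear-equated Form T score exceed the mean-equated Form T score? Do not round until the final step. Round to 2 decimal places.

-6.56

Mean-equated: 606 + (595.9 − 577.1) = 624.80
Linear-equated: (72.5/93.8)(606 − 577.1) + 595.9 = 618.237
Difference = 618.237 − 624.80 = -6.56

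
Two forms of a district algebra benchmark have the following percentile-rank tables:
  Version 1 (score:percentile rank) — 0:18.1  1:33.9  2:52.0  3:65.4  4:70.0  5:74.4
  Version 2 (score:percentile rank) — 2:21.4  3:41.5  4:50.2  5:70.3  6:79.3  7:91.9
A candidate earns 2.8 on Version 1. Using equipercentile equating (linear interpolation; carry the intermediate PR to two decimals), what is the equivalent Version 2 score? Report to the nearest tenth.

4.6

PR of 2.8 on Version 1: 52.0 + (2.8 − 2)/(3 − 2) × (65.4 − 52.0) = 62.72
On Version 2, PR 62.72 falls between score 4 (PR 50.2) and 5 (PR 70.3).
Interpolate: 4 + (62.72 − 50.2)/(70.3 − 50.2) × (5 − 4) = 4.6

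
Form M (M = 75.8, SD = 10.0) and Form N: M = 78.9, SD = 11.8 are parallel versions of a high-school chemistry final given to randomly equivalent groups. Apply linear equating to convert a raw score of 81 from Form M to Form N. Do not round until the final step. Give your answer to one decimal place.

Linear equating: y = (SD_Y/SD_X)(x − M_X) + M_Y
y = (11.8/10.0)(81 − 75.8) + 78.9
y = 1.180000 × 5.2 + 78.9 = 6.1360 + 78.9 = 85.0

85.0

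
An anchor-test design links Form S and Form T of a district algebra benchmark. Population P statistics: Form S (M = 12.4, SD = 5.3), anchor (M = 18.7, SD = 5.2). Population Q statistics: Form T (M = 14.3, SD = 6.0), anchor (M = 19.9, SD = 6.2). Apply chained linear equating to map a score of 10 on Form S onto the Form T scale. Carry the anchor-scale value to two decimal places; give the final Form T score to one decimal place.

Form S → anchor (Population P): v = (5.2/5.3)(10 − 12.4) + 18.7 = 16.35
anchor → Form T (Population Q): y = (6.0/6.2)(16.35 − 19.9) + 14.3 = 10.9

10.9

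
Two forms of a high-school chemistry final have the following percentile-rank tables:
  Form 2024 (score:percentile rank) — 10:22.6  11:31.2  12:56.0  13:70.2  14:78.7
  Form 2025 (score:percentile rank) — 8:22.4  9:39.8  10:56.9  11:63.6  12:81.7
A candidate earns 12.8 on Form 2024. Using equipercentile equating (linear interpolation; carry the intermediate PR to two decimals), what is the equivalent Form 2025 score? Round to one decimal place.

PR of 12.8 on Form 2024: 56.0 + (12.8 − 12)/(13 − 12) × (70.2 − 56.0) = 67.36
On Form 2025, PR 67.36 falls between score 11 (PR 63.6) and 12 (PR 81.7).
Interpolate: 11 + (67.36 − 63.6)/(81.7 − 63.6) × (12 − 11) = 11.2

11.2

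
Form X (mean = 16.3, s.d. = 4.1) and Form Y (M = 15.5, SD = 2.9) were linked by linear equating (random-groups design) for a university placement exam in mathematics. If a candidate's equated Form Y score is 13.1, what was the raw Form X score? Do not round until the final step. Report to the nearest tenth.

12.9

Invert y = (SD_Y/SD_X)(x − M_X) + M_Y:
x = (SD_X/SD_Y)(y − M_Y) + M_X = (4.1/2.9)(13.1 − 15.5) + 16.3
x = 1.413793 × -2.400 + 16.3 = 12.9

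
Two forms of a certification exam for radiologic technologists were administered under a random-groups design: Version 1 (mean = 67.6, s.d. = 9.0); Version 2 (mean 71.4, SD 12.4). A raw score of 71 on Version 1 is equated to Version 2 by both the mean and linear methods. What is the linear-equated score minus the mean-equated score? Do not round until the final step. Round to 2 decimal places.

1.28

Mean-equated: 71 + (71.4 − 67.6) = 74.80
Linear-equated: (12.4/9.0)(71 − 67.6) + 71.4 = 76.084
Difference = 76.084 − 74.80 = 1.28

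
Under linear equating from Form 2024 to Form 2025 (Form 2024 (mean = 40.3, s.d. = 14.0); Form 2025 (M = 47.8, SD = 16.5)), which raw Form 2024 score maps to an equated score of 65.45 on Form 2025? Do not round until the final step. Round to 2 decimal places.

55.28

Invert y = (SD_Y/SD_X)(x − M_X) + M_Y:
x = (SD_X/SD_Y)(y − M_Y) + M_X = (14.0/16.5)(65.45 − 47.8) + 40.3
x = 0.848485 × 17.650 + 40.3 = 55.28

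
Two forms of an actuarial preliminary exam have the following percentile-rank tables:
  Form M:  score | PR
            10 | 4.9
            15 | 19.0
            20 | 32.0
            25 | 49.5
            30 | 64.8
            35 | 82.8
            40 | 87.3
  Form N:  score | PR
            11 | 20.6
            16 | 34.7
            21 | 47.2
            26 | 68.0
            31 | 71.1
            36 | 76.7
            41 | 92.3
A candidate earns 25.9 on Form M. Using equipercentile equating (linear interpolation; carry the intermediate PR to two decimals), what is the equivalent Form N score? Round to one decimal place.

PR of 25.9 on Form M: 49.5 + (25.9 − 25)/(30 − 25) × (64.8 − 49.5) = 52.25
On Form N, PR 52.25 falls between score 21 (PR 47.2) and 26 (PR 68.0).
Interpolate: 21 + (52.25 − 47.2)/(68.0 − 47.2) × (26 − 21) = 22.2

22.2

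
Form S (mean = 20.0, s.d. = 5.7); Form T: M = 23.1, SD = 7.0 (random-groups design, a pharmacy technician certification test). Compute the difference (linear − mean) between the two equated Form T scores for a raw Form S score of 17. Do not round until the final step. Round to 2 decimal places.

Mean-equated: 17 + (23.1 − 20.0) = 20.10
Linear-equated: (7.0/5.7)(17 − 20.0) + 23.1 = 19.416
Difference = 19.416 − 20.10 = -0.68

-0.68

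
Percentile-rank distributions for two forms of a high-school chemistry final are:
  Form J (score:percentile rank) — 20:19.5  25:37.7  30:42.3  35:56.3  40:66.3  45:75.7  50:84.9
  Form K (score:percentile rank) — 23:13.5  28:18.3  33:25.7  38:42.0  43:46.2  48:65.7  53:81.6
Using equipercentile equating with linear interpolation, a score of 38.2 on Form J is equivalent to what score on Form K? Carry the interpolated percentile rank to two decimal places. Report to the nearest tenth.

PR of 38.2 on Form J: 56.3 + (38.2 − 35)/(40 − 35) × (66.3 − 56.3) = 62.70
On Form K, PR 62.70 falls between score 43 (PR 46.2) and 48 (PR 65.7).
Interpolate: 43 + (62.70 − 46.2)/(65.7 − 46.2) × (48 − 43) = 47.2

47.2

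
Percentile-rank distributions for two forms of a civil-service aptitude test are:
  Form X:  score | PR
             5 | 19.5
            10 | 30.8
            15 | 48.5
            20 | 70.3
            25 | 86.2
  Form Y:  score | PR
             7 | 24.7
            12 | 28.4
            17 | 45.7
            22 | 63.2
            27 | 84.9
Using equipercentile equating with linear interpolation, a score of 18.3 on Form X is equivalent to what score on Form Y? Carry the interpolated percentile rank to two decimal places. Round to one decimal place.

21.9

PR of 18.3 on Form X: 48.5 + (18.3 − 15)/(20 − 15) × (70.3 − 48.5) = 62.89
On Form Y, PR 62.89 falls between score 17 (PR 45.7) and 22 (PR 63.2).
Interpolate: 17 + (62.89 − 45.7)/(63.2 − 45.7) × (22 − 17) = 21.9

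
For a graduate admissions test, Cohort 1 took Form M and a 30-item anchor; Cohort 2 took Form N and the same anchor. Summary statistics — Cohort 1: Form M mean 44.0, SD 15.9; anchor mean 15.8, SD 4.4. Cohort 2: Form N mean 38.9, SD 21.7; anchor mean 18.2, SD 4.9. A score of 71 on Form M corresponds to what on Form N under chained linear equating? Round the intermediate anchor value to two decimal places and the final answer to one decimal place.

Form M → anchor (Cohort 1): v = (4.4/15.9)(71 − 44.0) + 15.8 = 23.27
anchor → Form N (Cohort 2): y = (21.7/4.9)(23.27 − 18.2) + 38.9 = 61.4

61.4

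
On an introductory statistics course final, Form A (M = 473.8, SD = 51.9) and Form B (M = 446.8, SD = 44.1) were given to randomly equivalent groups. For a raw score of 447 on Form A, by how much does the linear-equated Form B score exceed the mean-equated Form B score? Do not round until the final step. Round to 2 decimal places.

4.03

Mean-equated: 447 + (446.8 − 473.8) = 420.00
Linear-equated: (44.1/51.9)(447 − 473.8) + 446.8 = 424.028
Difference = 424.028 − 420.00 = 4.03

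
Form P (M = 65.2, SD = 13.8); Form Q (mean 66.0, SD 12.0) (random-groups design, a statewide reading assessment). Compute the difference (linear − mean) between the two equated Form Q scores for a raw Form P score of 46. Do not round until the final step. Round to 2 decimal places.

Mean-equated: 46 + (66.0 − 65.2) = 46.80
Linear-equated: (12.0/13.8)(46 − 65.2) + 66.0 = 49.304
Difference = 49.304 − 46.80 = 2.50

2.50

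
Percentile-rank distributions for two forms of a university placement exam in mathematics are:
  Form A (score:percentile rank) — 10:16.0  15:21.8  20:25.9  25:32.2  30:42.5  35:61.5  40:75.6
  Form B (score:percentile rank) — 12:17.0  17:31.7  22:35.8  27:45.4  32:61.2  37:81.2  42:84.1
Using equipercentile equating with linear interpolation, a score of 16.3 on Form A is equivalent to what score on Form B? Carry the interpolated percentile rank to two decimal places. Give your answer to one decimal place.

PR of 16.3 on Form A: 21.8 + (16.3 − 15)/(20 − 15) × (25.9 − 21.8) = 22.87
On Form B, PR 22.87 falls between score 12 (PR 17.0) and 17 (PR 31.7).
Interpolate: 12 + (22.87 − 17.0)/(31.7 − 17.0) × (17 − 12) = 14.0

14.0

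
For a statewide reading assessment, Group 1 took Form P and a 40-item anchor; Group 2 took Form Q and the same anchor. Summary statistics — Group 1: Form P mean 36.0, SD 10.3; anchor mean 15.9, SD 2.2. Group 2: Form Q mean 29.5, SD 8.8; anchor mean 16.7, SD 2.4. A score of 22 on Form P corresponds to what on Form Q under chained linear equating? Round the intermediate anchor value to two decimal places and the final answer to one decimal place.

15.6

Form P → anchor (Group 1): v = (2.2/10.3)(22 − 36.0) + 15.9 = 12.91
anchor → Form Q (Group 2): y = (8.8/2.4)(12.91 − 16.7) + 29.5 = 15.6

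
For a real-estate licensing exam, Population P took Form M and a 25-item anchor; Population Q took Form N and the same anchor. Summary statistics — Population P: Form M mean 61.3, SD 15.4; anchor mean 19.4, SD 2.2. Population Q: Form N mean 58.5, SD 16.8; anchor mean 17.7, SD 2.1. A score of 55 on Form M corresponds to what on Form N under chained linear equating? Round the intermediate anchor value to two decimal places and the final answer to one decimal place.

64.9

Form M → anchor (Population P): v = (2.2/15.4)(55 − 61.3) + 19.4 = 18.50
anchor → Form N (Population Q): y = (16.8/2.1)(18.50 − 17.7) + 58.5 = 64.9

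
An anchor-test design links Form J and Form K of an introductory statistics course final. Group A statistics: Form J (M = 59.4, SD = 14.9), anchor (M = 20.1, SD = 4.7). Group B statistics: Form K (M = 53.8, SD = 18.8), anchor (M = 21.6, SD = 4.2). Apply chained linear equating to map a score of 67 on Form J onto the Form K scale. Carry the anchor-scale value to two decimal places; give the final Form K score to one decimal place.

57.8

Form J → anchor (Group A): v = (4.7/14.9)(67 − 59.4) + 20.1 = 22.50
anchor → Form K (Group B): y = (18.8/4.2)(22.50 − 21.6) + 53.8 = 57.8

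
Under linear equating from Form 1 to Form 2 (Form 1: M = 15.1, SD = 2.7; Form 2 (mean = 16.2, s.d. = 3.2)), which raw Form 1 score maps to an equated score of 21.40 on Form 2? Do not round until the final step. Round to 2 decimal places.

Invert y = (SD_Y/SD_X)(x − M_X) + M_Y:
x = (SD_X/SD_Y)(y − M_Y) + M_X = (2.7/3.2)(21.40 − 16.2) + 15.1
x = 0.843750 × 5.200 + 15.1 = 19.49

19.49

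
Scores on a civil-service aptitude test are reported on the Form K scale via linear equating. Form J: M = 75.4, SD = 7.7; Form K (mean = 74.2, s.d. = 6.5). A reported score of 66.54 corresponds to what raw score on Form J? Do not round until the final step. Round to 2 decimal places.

Invert y = (SD_Y/SD_X)(x − M_X) + M_Y:
x = (SD_X/SD_Y)(y − M_Y) + M_X = (7.7/6.5)(66.54 − 74.2) + 75.4
x = 1.184615 × -7.660 + 75.4 = 66.33

66.33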